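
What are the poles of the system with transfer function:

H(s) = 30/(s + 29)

Pole is where denominator = 0: s + 29 = 0, so s = -29.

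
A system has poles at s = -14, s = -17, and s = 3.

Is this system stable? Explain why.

Pole(s) at s = 3 are not in the left half-plane. System is unstable.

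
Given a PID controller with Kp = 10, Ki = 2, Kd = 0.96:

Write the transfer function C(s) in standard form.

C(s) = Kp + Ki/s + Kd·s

Substituting values: C(s) = 10 + 2/s + 0.96s = (0.96s² + 10s + 2)/s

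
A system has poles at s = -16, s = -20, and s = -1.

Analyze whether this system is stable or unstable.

All poles are in the left half-plane. System is stable.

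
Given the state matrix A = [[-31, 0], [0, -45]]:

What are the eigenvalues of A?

For diagonal matrix, eigenvalues are diagonal entries: λ₁ = -31, λ₂ = -45.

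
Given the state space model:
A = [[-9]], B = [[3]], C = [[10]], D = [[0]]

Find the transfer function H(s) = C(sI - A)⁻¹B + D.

(sI - A)⁻¹ = 1/(s + 9). H(s) = 10 × 3/(s + 9) + 0 = 30/(s + 9).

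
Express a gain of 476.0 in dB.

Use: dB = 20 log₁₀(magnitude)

dB = 20 log₁₀(476.0) = 53.6 dB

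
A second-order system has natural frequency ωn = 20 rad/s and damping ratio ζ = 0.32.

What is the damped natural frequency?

ωd = ωn√(1 - ζ²) = 20√(1 - 0.32²) = 18.95 rad/s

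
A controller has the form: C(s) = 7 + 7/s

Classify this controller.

This is a Proportional-Integral (PI) controller.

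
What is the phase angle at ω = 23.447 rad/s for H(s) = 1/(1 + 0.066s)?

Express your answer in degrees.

Phase = -arctan(ωτ) = -arctan(23.447 × 0.066) = -57.1°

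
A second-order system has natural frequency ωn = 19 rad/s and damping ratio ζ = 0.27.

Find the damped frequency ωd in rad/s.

ωd = ωn√(1 - ζ²) = 19√(1 - 0.27²) = 18.29 rad/s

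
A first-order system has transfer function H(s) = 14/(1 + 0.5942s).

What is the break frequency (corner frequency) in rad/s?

Corner frequency = 1/τ = 1/0.5942 = 1.683 rad/s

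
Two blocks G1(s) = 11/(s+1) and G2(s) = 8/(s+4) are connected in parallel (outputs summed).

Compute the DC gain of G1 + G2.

Parallel: G_eq = G1 + G2. DC gain = G1(0) + G2(0) = 11/1 + 8/4 = 11 + 2 = 13.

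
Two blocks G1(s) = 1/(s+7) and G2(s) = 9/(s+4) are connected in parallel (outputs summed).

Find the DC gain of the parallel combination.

Parallel: G_eq = G1 + G2. DC gain = G1(0) + G2(0) = 1/7 + 9/4 = 0.1429 + 2.25 = 2.3929.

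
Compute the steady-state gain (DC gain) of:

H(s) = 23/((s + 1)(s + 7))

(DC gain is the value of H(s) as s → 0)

DC gain = H(0) = 23/(1 × 7) = 23/7 = 3.2857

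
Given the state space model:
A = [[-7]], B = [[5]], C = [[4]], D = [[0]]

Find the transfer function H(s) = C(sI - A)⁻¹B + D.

(sI - A)⁻¹ = 1/(s + 7). H(s) = 4 × 5/(s + 7) + 0 = 20/(s + 7).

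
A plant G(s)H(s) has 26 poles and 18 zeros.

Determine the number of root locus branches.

Root locus has n branches where n = number of poles = 26.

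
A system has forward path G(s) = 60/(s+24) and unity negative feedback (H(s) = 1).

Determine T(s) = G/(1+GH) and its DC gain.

T(s) = G/(1+GH) = [60/(s+24)] / [1 + 60/(s+24)] = 60/(s+24+60) = 60/(s+84). DC gain = 60/84 = 0.7143.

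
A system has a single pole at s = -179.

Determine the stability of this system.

Pole at s = -179 is in the left half-plane. Stable.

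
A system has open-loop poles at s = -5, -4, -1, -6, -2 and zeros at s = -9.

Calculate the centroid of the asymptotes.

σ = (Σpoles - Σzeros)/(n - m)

σ = (Σpoles - Σzeros)/(n - m) = (-18 - (-9))/(5 - 1) = -9/4 = -2.25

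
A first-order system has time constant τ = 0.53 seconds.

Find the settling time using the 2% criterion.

For first-order system, 2% settling time ≈ 4τ = 4 × 0.53 = 2.12 s.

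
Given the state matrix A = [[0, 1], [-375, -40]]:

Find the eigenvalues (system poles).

det(A - λI) = λ² - (-40)λ + 375 = (λ - (-25))(λ - (-15)). Eigenvalues: -25, -15.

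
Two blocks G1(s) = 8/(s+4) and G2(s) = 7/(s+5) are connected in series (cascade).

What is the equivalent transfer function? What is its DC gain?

Series: multiply transfer functions. G_eq = 8/(s+4) × 7/(s+5) = 56/((s+4)(s+5)). DC gain = 56/(4×5) = 2.8.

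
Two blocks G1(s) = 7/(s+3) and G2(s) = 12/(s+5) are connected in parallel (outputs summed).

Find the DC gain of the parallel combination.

Parallel: G_eq = G1 + G2. DC gain = G1(0) + G2(0) = 7/3 + 12/5 = 2.3333 + 2.4 = 4.7333.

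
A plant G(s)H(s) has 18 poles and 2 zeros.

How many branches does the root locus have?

Root locus has n branches where n = number of poles = 18.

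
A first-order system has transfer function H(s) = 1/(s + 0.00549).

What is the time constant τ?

For H(s) = 1/(s + 1/τ), the pole is at -1/τ = -0.00549, so τ = 1/0.00549 = 182.1 s.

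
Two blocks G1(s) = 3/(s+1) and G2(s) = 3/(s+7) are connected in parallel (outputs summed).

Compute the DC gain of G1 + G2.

Parallel: G_eq = G1 + G2. DC gain = G1(0) + G2(0) = 3/1 + 3/7 = 3 + 0.4286 = 3.4286.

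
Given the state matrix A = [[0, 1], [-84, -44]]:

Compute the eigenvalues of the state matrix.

det(A - λI) = λ² - (-44)λ + 84 = (λ - (-2))(λ - (-42)). Eigenvalues: -2, -42.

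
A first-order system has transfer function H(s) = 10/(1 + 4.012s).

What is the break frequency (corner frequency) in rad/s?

Corner frequency = 1/τ = 1/4.012 = 0.249 rad/s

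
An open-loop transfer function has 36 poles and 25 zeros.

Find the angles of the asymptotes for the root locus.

n - m = 36 - 25 = 11. Angles: θk = (2k + 1)·180°/11 = 16.36°, 49.09°, 81.82°, 114.55°, 147.27°, 180°, 212.73°, 245.45°, 278.18°, 310.91°, 343.64°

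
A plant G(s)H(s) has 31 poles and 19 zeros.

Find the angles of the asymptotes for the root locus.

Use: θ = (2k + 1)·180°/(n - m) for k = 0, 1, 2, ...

n - m = 31 - 19 = 12. Angles: θk = (2k + 1)·180°/12 = 15°, 45°, 75°, 105°, 135°, 165°, 195°, 225°, 255°, 285°, 315°, 345°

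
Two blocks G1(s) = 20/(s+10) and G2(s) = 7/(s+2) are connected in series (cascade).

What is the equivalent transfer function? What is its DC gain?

Series: multiply transfer functions. G_eq = 20/(s+10) × 7/(s+2) = 140/((s+10)(s+2)). DC gain = 140/(10×2) = 7.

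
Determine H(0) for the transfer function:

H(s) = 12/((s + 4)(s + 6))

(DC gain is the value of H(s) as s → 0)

DC gain = H(0) = 12/(4 × 6) = 12/24 = 0.5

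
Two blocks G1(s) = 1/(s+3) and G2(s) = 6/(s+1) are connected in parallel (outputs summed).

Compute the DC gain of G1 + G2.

Parallel: G_eq = G1 + G2. DC gain = G1(0) + G2(0) = 1/3 + 6/1 = 0.3333 + 6 = 6.3333.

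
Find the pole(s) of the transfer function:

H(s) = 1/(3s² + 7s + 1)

Discriminant = 7² - 4×3×1 = 49 - 12 = 37 > 0, so two distinct real poles. Using quadratic formula: s = (-7 ± √37)/(2×3) = (-7 ± √37)/6, with √37 ≈ 6.0828. s₁ ≈ -0.1529, s₂ ≈ -2.1805. Poles: s₁ = -0.1529, s₂ = -2.1805.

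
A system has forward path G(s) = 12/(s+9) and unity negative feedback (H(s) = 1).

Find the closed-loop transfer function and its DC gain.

T(s) = G/(1+GH) = [12/(s+9)] / [1 + 12/(s+9)] = 12/(s+9+12) = 12/(s+21). DC gain = 12/21 = 0.5714.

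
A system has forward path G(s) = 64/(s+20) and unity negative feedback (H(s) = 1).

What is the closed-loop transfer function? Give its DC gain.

T(s) = G/(1+GH) = [64/(s+20)] / [1 + 64/(s+20)] = 64/(s+20+64) = 64/(s+84). DC gain = 64/84 = 0.7619.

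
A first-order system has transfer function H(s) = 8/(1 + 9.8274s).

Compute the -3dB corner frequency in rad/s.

Corner frequency = 1/τ = 1/9.8274 = 0.102 rad/s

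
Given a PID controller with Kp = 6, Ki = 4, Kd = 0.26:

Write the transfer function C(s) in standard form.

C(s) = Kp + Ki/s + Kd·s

Substituting values: C(s) = 6 + 4/s + 0.26s = (0.26s² + 6s + 4)/s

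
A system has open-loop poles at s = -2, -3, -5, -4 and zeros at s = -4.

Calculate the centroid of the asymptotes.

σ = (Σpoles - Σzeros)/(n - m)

σ = (Σpoles - Σzeros)/(n - m) = (-14 - (-4))/(4 - 1) = -10/3 = -3.33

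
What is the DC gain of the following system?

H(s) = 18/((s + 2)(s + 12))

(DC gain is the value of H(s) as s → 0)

DC gain = H(0) = 18/(2 × 12) = 18/24 = 0.75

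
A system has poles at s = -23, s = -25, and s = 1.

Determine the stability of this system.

Pole(s) at s = 1 are not in the left half-plane. System is unstable.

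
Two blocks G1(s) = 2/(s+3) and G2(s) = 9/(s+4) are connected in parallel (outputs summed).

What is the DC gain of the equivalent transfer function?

Parallel: G_eq = G1 + G2. DC gain = G1(0) + G2(0) = 2/3 + 9/4 = 0.6667 + 2.25 = 2.9167.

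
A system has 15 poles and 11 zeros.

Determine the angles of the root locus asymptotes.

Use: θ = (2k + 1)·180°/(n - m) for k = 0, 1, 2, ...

n - m = 15 - 11 = 4. Angles: θk = (2k + 1)·180°/4 = 45°, 135°, 225°, 315°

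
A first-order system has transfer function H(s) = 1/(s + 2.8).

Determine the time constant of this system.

For H(s) = 1/(s + 1/τ), the pole is at -1/τ = -2.8, so τ = 1/2.8 = 0.3571 s.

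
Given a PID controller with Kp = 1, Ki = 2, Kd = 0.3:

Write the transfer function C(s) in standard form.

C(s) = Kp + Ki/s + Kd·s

Substituting values: C(s) = 1 + 2/s + 0.3s = (0.3s² + s + 2)/s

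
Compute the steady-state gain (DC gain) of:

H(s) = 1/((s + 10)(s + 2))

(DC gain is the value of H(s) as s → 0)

DC gain = H(0) = 1/(10 × 2) = 1/20 = 0.05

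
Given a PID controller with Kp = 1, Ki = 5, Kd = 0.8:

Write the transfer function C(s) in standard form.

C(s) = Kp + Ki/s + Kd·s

Substituting values: C(s) = 1 + 5/s + 0.8s = (0.8s² + s + 5)/s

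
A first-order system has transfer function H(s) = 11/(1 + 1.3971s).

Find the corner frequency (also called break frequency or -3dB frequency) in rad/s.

Corner frequency = 1/τ = 1/1.3971 = 0.716 rad/s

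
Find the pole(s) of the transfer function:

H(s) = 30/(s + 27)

Pole is where denominator = 0: s + 27 = 0, so s = -27.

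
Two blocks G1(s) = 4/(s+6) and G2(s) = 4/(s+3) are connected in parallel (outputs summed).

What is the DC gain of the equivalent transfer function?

Parallel: G_eq = G1 + G2. DC gain = G1(0) + G2(0) = 4/6 + 4/3 = 0.6667 + 1.3333 = 2.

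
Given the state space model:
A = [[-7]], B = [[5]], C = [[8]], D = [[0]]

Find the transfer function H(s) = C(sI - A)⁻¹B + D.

(sI - A)⁻¹ = 1/(s + 7). H(s) = 8 × 5/(s + 7) + 0 = 40/(s + 7).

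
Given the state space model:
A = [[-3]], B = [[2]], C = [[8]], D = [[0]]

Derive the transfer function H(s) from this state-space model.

(sI - A)⁻¹ = 1/(s + 3). H(s) = 8 × 2/(s + 3) + 0 = 16/(s + 3).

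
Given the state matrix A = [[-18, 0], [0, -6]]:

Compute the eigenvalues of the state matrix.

For diagonal matrix, eigenvalues are diagonal entries: λ₁ = -18, λ₂ = -6.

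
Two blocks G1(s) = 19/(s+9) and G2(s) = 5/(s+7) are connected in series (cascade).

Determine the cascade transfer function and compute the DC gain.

Series: multiply transfer functions. G_eq = 19/(s+9) × 5/(s+7) = 95/((s+9)(s+7)). DC gain = 95/(9×7) = 1.5079.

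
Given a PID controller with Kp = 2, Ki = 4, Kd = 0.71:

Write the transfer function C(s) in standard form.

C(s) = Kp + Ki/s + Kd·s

Substituting values: C(s) = 2 + 4/s + 0.71s = (0.71s² + 2s + 4)/s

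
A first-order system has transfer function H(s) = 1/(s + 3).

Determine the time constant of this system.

For H(s) = 1/(s + 1/τ), the pole is at -1/τ = -3, so τ = 1/3 = 0.3333 s.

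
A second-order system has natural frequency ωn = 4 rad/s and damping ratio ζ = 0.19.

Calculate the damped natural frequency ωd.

ωd = ωn√(1 - ζ²) = 4√(1 - 0.19²) = 3.93 rad/s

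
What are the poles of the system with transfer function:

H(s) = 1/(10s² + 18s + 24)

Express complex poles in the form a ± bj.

Discriminant = 18² - 4×10×24 = 324 - 960 = -636 < 0, so the poles are a complex conjugate pair s = (-18 ± j√636)/(2×10). Real part = -18/(2×10) = -18/20 = -0.9; imaginary part = ±√636/(2×10) ≈ 1.2610. Poles: s = -0.9 ± 1.2610j.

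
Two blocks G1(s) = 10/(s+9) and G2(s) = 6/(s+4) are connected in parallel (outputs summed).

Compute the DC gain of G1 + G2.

Parallel: G_eq = G1 + G2. DC gain = G1(0) + G2(0) = 10/9 + 6/4 = 1.1111 + 1.5 = 2.6111.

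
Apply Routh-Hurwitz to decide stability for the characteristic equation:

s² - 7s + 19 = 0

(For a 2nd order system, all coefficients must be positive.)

Coefficients: 1, -7, 19. b=-7 not positive, so system is unstable.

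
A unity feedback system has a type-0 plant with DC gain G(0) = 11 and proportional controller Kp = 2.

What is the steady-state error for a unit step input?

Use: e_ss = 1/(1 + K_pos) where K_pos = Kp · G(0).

K_pos = Kp · G(0) = 2 × 11 = 22. e_ss = 1/(1 + 22) = 0.0435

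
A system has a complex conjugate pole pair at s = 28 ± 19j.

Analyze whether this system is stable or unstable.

Real part of poles is 28 (> 0, right half-plane). Unstable.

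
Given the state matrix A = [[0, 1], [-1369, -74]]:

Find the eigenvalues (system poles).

det(A - λI) = λ² - (-74)λ + 1369 = (λ - (-37))(λ - (-37)). Eigenvalues: -37, -37.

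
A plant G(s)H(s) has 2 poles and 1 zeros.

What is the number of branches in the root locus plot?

Root locus has n branches where n = number of poles = 2.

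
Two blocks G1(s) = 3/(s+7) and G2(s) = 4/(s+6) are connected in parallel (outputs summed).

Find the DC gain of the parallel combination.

Parallel: G_eq = G1 + G2. DC gain = G1(0) + G2(0) = 3/7 + 4/6 = 0.4286 + 0.6667 = 1.0952.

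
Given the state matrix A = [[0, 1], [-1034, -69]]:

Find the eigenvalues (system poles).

det(A - λI) = λ² - (-69)λ + 1034 = (λ - (-22))(λ - (-47)). Eigenvalues: -22, -47.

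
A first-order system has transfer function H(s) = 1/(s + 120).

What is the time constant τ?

For H(s) = 1/(s + 1/τ), the pole is at -1/τ = -120, so τ = 1/120 = 0.0083 s.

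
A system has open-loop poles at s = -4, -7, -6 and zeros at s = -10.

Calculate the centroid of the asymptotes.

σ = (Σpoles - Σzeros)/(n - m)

σ = (Σpoles - Σzeros)/(n - m) = (-17 - (-10))/(3 - 1) = -7/2 = -3.5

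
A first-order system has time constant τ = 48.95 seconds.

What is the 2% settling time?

For first-order system, 2% settling time ≈ 4τ = 4 × 48.95 = 195.8 s.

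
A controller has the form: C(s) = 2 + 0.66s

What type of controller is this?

This is a Proportional-Derivative (PD) controller.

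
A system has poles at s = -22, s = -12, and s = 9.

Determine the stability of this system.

Pole(s) at s = 9 are not in the left half-plane. System is unstable.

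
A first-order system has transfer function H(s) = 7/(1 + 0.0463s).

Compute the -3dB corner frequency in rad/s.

Corner frequency = 1/τ = 1/0.0463 = 21.598 rad/s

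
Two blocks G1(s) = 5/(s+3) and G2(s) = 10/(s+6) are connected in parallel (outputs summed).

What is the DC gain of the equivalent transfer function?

Parallel: G_eq = G1 + G2. DC gain = G1(0) + G2(0) = 5/3 + 10/6 = 1.6667 + 1.6667 = 3.3333.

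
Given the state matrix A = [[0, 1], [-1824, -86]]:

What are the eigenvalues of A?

det(A - λI) = λ² - (-86)λ + 1824 = (λ - (-38))(λ - (-48)). Eigenvalues: -38, -48.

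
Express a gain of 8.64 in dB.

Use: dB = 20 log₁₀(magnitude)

dB = 20 log₁₀(8.64) = 18.7 dB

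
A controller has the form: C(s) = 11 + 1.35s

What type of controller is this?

This is a Proportional-Derivative (PD) controller.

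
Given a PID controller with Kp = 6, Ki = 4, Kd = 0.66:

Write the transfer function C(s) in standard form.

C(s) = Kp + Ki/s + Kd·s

Substituting values: C(s) = 6 + 4/s + 0.66s = (0.66s² + 6s + 4)/s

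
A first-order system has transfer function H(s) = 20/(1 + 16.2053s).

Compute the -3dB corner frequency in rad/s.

Corner frequency = 1/τ = 1/16.2053 = 0.062 rad/s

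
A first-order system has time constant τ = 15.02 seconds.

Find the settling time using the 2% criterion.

For first-order system, 2% settling time ≈ 4τ = 4 × 15.02 = 60.08 s.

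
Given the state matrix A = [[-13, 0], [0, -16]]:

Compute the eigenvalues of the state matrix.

For diagonal matrix, eigenvalues are diagonal entries: λ₁ = -13, λ₂ = -16.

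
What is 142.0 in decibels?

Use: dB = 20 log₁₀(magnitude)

dB = 20 log₁₀(142.0) = 43.0 dB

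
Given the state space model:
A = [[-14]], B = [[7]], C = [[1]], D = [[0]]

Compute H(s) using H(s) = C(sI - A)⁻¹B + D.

(sI - A)⁻¹ = 1/(s + 14). H(s) = 1 × 7/(s + 14) + 0 = 7/(s + 14).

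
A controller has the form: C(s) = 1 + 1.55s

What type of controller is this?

This is a Proportional-Derivative (PD) controller.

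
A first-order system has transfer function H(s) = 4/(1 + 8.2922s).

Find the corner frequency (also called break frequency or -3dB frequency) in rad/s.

Corner frequency = 1/τ = 1/8.2922 = 0.121 rad/s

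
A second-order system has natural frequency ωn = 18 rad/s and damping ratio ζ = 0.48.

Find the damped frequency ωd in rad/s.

ωd = ωn√(1 - ζ²) = 18√(1 - 0.48²) = 15.79 rad/s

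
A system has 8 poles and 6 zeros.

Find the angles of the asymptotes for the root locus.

n - m = 8 - 6 = 2. Angles: θk = (2k + 1)·180°/2 = 90°, 270°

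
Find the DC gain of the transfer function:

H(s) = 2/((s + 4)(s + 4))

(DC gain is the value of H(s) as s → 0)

DC gain = H(0) = 2/(4 × 4) = 2/16 = 0.125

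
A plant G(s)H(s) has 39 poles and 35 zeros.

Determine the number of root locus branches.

Root locus has n branches where n = number of poles = 39.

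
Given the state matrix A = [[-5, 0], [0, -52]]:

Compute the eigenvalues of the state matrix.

For diagonal matrix, eigenvalues are diagonal entries: λ₁ = -5, λ₂ = -52.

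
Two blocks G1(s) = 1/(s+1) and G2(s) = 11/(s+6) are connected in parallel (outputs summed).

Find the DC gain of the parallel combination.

Parallel: G_eq = G1 + G2. DC gain = G1(0) + G2(0) = 1/1 + 11/6 = 1 + 1.8333 = 2.8333.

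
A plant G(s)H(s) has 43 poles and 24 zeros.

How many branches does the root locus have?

Root locus has n branches where n = number of poles = 43.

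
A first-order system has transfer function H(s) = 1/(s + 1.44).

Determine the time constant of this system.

For H(s) = 1/(s + 1/τ), the pole is at -1/τ = -1.44, so τ = 1/1.44 = 0.6944 s.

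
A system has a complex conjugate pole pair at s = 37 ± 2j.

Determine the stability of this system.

Real part of poles is 37 (> 0, right half-plane). Unstable.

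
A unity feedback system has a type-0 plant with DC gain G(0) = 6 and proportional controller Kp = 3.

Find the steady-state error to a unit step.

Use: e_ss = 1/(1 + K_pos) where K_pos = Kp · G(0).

K_pos = Kp · G(0) = 3 × 6 = 18. e_ss = 1/(1 + 18) = 0.0526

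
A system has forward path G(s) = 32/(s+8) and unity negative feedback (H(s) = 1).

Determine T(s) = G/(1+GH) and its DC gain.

T(s) = G/(1+GH) = [32/(s+8)] / [1 + 32/(s+8)] = 32/(s+8+32) = 32/(s+40). DC gain = 32/40 = 0.8.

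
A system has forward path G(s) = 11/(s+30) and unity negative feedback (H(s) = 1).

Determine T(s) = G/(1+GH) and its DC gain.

T(s) = G/(1+GH) = [11/(s+30)] / [1 + 11/(s+30)] = 11/(s+30+11) = 11/(s+41). DC gain = 11/41 = 0.2683.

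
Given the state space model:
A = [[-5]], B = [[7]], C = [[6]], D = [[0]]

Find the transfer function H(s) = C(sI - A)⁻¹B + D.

(sI - A)⁻¹ = 1/(s + 5). H(s) = 6 × 7/(s + 5) + 0 = 42/(s + 5).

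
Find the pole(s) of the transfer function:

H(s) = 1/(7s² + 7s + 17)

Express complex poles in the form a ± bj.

Discriminant = 7² - 4×7×17 = 49 - 476 = -427 < 0, so the poles are a complex conjugate pair s = (-7 ± j√427)/(2×7). Real part = -7/(2×7) = -7/14 = -0.5; imaginary part = ±√427/(2×7) ≈ 1.4760. Poles: s = -0.5 ± 1.4760j.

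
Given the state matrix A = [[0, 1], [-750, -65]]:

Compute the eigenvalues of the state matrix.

det(A - λI) = λ² - (-65)λ + 750 = (λ - (-50))(λ - (-15)). Eigenvalues: -50, -15.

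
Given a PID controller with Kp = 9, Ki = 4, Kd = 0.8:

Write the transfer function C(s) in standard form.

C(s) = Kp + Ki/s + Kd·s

Substituting values: C(s) = 9 + 4/s + 0.8s = (0.8s² + 9s + 4)/s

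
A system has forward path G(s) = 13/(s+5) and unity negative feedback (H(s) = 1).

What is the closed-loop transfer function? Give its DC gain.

T(s) = G/(1+GH) = [13/(s+5)] / [1 + 13/(s+5)] = 13/(s+5+13) = 13/(s+18). DC gain = 13/18 = 0.7222.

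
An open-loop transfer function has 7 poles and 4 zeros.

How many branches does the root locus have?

Root locus has n branches where n = number of poles = 7.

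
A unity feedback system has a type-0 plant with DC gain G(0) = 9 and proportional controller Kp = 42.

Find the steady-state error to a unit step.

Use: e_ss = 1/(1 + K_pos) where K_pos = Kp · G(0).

K_pos = Kp · G(0) = 42 × 9 = 378. e_ss = 1/(1 + 378) = 0.0026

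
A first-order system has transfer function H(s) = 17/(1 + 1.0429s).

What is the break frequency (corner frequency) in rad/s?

Corner frequency = 1/τ = 1/1.0429 = 0.959 rad/s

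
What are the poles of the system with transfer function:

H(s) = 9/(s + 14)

Pole is where denominator = 0: s + 14 = 0, so s = -14.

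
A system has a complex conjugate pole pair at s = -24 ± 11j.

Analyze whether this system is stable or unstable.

Real part of poles is -24 (< 0, left half-plane). Stable.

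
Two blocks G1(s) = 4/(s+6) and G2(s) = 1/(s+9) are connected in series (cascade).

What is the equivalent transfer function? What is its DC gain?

Series: multiply transfer functions. G_eq = 4/(s+6) × 1/(s+9) = 4/((s+6)(s+9)). DC gain = 4/(6×9) = 0.0741.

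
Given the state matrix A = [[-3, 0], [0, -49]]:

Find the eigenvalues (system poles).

For diagonal matrix, eigenvalues are diagonal entries: λ₁ = -3, λ₂ = -49.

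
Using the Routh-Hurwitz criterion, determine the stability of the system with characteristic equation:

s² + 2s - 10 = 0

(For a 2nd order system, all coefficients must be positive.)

Coefficients: 1, 2, -10. c=-10 not positive, so system is unstable.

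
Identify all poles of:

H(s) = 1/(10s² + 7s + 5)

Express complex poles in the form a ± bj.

Discriminant = 7² - 4×10×5 = 49 - 200 = -151 < 0, so the poles are a complex conjugate pair s = (-7 ± j√151)/(2×10). Real part = -7/(2×10) = -7/20 = -0.35; imaginary part = ±√151/(2×10) ≈ 0.6144. Poles: s = -0.35 ± 0.6144j.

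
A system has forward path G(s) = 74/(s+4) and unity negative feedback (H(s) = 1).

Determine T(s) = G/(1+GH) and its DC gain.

T(s) = G/(1+GH) = [74/(s+4)] / [1 + 74/(s+4)] = 74/(s+4+74) = 74/(s+78). DC gain = 74/78 = 0.9487.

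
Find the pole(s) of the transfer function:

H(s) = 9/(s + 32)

Pole is where denominator = 0: s + 32 = 0, so s = -32.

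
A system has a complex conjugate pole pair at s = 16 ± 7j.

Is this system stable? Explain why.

Real part of poles is 16 (> 0, right half-plane). Unstable.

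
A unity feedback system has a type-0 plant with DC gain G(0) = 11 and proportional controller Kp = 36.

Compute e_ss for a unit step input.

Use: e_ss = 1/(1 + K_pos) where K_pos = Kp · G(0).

K_pos = Kp · G(0) = 36 × 11 = 396. e_ss = 1/(1 + 396) = 0.0025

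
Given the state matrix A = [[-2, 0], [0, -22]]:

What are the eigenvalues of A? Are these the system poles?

For diagonal matrix, eigenvalues are diagonal entries: λ₁ = -2, λ₂ = -22. Eigenvalues of A = system poles.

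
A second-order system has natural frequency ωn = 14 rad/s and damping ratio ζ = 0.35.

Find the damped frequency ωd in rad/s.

ωd = ωn√(1 - ζ²) = 14√(1 - 0.35²) = 13.11 rad/s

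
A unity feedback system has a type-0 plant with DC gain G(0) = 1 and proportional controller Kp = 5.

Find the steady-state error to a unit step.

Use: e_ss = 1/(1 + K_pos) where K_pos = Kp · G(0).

K_pos = Kp · G(0) = 5 × 1 = 5. e_ss = 1/(1 + 5) = 0.1667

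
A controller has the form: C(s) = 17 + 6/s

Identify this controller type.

This is a Proportional-Integral (PI) controller.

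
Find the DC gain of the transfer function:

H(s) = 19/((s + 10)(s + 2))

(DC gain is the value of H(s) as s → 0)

DC gain = H(0) = 19/(10 × 2) = 19/20 = 0.95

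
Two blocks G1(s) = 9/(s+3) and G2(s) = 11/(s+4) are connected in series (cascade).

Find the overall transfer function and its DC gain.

Series: multiply transfer functions. G_eq = 9/(s+3) × 11/(s+4) = 99/((s+3)(s+4)). DC gain = 99/(3×4) = 8.25.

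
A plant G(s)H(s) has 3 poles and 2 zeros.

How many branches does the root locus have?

Root locus has n branches where n = number of poles = 3.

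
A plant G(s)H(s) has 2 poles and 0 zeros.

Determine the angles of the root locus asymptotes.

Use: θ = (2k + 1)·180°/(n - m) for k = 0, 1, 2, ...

n - m = 2 - 0 = 2. Angles: θk = (2k + 1)·180°/2 = 90°, 270°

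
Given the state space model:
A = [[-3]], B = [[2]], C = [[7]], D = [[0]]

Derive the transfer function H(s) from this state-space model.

(sI - A)⁻¹ = 1/(s + 3). H(s) = 7 × 2/(s + 3) + 0 = 14/(s + 3).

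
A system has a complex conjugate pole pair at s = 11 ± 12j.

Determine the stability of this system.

Real part of poles is 11 (> 0, right half-plane). Unstable.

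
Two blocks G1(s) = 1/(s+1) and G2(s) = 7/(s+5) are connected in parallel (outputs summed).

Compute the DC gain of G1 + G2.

Parallel: G_eq = G1 + G2. DC gain = G1(0) + G2(0) = 1/1 + 7/5 = 1 + 1.4 = 2.4.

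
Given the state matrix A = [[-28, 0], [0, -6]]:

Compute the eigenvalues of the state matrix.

For diagonal matrix, eigenvalues are diagonal entries: λ₁ = -28, λ₂ = -6.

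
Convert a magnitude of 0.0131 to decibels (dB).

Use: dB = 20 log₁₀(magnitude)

dB = 20 log₁₀(0.0131) = -37.7 dB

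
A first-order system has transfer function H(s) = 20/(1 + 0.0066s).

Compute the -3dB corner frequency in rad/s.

Corner frequency = 1/τ = 1/0.0066 = 151.515 rad/s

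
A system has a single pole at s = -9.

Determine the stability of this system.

Pole at s = -9 is in the left half-plane. Stable.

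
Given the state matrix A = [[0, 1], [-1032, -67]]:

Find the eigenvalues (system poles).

det(A - λI) = λ² - (-67)λ + 1032 = (λ - (-43))(λ - (-24)). Eigenvalues: -43, -24.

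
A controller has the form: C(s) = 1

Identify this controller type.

This is a Proportional (P) controller.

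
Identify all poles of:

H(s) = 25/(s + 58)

Pole is where denominator = 0: s + 58 = 0, so s = -58.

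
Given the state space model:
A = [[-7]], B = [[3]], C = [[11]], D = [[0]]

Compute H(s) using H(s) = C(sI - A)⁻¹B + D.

(sI - A)⁻¹ = 1/(s + 7). H(s) = 11 × 3/(s + 7) + 0 = 33/(s + 7).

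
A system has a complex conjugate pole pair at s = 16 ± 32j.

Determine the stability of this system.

Real part of poles is 16 (> 0, right half-plane). Unstable.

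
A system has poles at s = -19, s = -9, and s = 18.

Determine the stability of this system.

Pole(s) at s = 18 are not in the left half-plane. System is unstable.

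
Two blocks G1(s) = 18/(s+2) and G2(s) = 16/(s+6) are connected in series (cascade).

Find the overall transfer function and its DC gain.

Series: multiply transfer functions. G_eq = 18/(s+2) × 16/(s+6) = 288/((s+2)(s+6)). DC gain = 288/(2×6) = 24.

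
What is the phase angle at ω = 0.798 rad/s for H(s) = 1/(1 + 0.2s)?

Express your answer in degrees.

Phase = -arctan(ωτ) = -arctan(0.798 × 0.2) = -9.1°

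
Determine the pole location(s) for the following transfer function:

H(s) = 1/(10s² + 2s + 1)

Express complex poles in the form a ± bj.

Discriminant = 2² - 4×10×1 = 4 - 40 = -36 < 0, so the poles are a complex conjugate pair s = (-2 ± j√36)/(2×10). Real part = -2/(2×10) = -2/20 = -0.1; imaginary part = ±√36/(2×10) = 6/20 = 0.3. Poles: s = -0.1 ± 0.3j.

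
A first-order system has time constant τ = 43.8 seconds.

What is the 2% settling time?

For first-order system, 2% settling time ≈ 4τ = 4 × 43.8 = 175.2 s.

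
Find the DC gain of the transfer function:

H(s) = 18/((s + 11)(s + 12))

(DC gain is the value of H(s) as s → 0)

DC gain = H(0) = 18/(11 × 12) = 18/132 = 0.1364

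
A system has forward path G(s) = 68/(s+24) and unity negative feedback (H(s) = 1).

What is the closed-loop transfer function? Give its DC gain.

T(s) = G/(1+GH) = [68/(s+24)] / [1 + 68/(s+24)] = 68/(s+24+68) = 68/(s+92). DC gain = 68/92 = 0.7391.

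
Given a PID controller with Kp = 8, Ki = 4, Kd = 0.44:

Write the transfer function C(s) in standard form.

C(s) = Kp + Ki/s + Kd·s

Substituting values: C(s) = 8 + 4/s + 0.44s = (0.44s² + 8s + 4)/s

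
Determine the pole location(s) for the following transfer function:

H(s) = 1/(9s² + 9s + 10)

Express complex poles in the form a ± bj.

Discriminant = 9² - 4×9×10 = 81 - 360 = -279 < 0, so the poles are a complex conjugate pair s = (-9 ± j√279)/(2×9). Real part = -9/(2×9) = -9/18 = -0.5; imaginary part = ±√279/(2×9) ≈ 0.9280. Poles: s = -0.5 ± 0.9280j.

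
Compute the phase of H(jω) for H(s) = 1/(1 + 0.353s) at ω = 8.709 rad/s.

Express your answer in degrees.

Phase = -arctan(ωτ) = -arctan(8.709 × 0.353) = -72.0°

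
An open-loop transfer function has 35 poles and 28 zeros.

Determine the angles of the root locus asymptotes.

n - m = 35 - 28 = 7. Angles: θk = (2k + 1)·180°/7 = 25.71°, 77.14°, 128.57°, 180°, 231.43°, 282.86°, 334.29°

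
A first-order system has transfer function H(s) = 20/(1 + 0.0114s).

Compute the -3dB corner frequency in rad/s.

Corner frequency = 1/τ = 1/0.0114 = 87.719 rad/s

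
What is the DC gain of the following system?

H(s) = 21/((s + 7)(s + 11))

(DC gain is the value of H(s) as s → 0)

DC gain = H(0) = 21/(7 × 11) = 21/77 = 0.2727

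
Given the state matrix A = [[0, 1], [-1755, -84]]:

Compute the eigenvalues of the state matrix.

det(A - λI) = λ² - (-84)λ + 1755 = (λ - (-39))(λ - (-45)). Eigenvalues: -39, -45.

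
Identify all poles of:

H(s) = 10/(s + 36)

Pole is where denominator = 0: s + 36 = 0, so s = -36.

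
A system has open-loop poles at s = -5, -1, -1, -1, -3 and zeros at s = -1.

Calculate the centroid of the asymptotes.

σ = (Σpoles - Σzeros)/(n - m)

σ = (Σpoles - Σzeros)/(n - m) = (-11 - (-1))/(5 - 1) = -10/4 = -2.5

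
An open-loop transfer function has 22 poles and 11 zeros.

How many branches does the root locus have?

Root locus has n branches where n = number of poles = 22.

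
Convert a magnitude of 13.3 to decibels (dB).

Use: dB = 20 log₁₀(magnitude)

dB = 20 log₁₀(13.3) = 22.5 dB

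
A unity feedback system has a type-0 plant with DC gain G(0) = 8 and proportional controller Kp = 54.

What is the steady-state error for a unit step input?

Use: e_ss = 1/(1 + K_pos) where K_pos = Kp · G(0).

K_pos = Kp · G(0) = 54 × 8 = 432. e_ss = 1/(1 + 432) = 0.0023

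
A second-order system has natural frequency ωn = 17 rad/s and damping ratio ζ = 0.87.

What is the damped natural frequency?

ωd = ωn√(1 - ζ²) = 17√(1 - 0.87²) = 8.38 rad/s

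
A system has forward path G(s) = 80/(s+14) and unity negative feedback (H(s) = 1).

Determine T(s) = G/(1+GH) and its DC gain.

T(s) = G/(1+GH) = [80/(s+14)] / [1 + 80/(s+14)] = 80/(s+14+80) = 80/(s+94). DC gain = 80/94 = 0.8511.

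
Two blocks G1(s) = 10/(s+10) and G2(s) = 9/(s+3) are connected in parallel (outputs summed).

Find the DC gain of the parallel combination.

Parallel: G_eq = G1 + G2. DC gain = G1(0) + G2(0) = 10/10 + 9/3 = 1 + 3 = 4.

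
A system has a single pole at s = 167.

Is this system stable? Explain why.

Pole at s = 167 is in the right half-plane. Unstable.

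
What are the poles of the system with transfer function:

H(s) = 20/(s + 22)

Pole is where denominator = 0: s + 22 = 0, so s = -22.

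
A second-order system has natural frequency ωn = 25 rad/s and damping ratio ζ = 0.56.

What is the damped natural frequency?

ωd = ωn√(1 - ζ²) = 25√(1 - 0.56²) = 20.71 rad/s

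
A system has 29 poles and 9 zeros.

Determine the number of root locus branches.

Root locus has n branches where n = number of poles = 29.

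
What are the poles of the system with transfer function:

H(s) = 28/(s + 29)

Pole is where denominator = 0: s + 29 = 0, so s = -29.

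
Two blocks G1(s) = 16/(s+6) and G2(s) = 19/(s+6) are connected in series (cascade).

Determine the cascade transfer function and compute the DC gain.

Series: multiply transfer functions. G_eq = 16/(s+6) × 19/(s+6) = 304/((s+6)(s+6)). DC gain = 304/(6×6) = 8.4444.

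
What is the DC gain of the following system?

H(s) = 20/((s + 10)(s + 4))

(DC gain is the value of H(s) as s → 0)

DC gain = H(0) = 20/(10 × 4) = 20/40 = 0.5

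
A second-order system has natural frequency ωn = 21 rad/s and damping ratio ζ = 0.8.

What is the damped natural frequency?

ωd = ωn√(1 - ζ²) = 21√(1 - 0.8²) = 12.6 rad/s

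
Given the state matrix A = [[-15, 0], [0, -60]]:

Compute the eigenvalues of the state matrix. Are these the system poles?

For diagonal matrix, eigenvalues are diagonal entries: λ₁ = -15, λ₂ = -60. Eigenvalues of A = system poles.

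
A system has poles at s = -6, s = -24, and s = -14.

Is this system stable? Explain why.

All poles are in the left half-plane. System is stable.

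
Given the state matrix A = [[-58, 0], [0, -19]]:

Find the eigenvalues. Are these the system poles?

For diagonal matrix, eigenvalues are diagonal entries: λ₁ = -58, λ₂ = -19. Eigenvalues of A = system poles.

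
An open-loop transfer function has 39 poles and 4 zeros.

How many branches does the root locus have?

Root locus has n branches where n = number of poles = 39.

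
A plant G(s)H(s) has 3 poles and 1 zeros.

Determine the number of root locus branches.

Root locus has n branches where n = number of poles = 3.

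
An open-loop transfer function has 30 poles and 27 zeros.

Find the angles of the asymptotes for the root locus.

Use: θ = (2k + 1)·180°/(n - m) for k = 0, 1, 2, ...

n - m = 30 - 27 = 3. Angles: θk = (2k + 1)·180°/3 = 60°, 180°, 300°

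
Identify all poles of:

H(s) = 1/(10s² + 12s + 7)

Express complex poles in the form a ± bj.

Discriminant = 12² - 4×10×7 = 144 - 280 = -136 < 0, so the poles are a complex conjugate pair s = (-12 ± j√136)/(2×10). Real part = -12/(2×10) = -12/20 = -0.6; imaginary part = ±√136/(2×10) ≈ 0.5831. Poles: s = -0.6 ± 0.5831j.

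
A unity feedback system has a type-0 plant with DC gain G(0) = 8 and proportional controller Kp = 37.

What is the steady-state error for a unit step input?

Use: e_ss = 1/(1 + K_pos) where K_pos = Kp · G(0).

K_pos = Kp · G(0) = 37 × 8 = 296. e_ss = 1/(1 + 296) = 0.0034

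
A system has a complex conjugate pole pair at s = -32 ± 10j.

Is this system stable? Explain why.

Real part of poles is -32 (< 0, left half-plane). Stable.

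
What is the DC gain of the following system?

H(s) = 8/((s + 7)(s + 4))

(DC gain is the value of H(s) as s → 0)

DC gain = H(0) = 8/(7 × 4) = 8/28 = 0.2857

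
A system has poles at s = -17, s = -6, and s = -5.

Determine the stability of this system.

All poles are in the left half-plane. System is stable.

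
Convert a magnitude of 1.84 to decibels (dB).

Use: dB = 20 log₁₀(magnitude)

dB = 20 log₁₀(1.84) = 5.3 dB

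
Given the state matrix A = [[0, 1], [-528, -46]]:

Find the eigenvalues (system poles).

det(A - λI) = λ² - (-46)λ + 528 = (λ - (-22))(λ - (-24)). Eigenvalues: -22, -24.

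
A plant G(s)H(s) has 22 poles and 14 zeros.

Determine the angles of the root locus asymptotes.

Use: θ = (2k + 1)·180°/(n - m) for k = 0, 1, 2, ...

n - m = 22 - 14 = 8. Angles: θk = (2k + 1)·180°/8 = 22.5°, 67.5°, 112.5°, 157.5°, 202.5°, 247.5°, 292.5°, 337.5°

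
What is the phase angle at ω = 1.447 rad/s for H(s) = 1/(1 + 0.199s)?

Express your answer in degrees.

Phase = -arctan(ωτ) = -arctan(1.447 × 0.199) = -16.1°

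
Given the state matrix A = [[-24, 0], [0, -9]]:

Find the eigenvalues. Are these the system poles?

For diagonal matrix, eigenvalues are diagonal entries: λ₁ = -24, λ₂ = -9. Eigenvalues of A = system poles.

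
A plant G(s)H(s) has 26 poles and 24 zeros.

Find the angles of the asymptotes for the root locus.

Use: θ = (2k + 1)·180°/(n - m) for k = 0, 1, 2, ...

n - m = 26 - 24 = 2. Angles: θk = (2k + 1)·180°/2 = 90°, 270°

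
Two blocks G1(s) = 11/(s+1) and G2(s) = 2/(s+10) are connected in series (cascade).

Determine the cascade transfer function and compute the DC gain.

Series: multiply transfer functions. G_eq = 11/(s+1) × 2/(s+10) = 22/((s+1)(s+10)). DC gain = 22/(1×10) = 2.2.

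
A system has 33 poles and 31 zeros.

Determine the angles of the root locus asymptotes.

n - m = 33 - 31 = 2. Angles: θk = (2k + 1)·180°/2 = 90°, 270°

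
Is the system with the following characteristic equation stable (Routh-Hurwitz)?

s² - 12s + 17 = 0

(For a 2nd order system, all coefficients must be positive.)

Coefficients: 1, -12, 17. b=-12 not positive, so system is unstable.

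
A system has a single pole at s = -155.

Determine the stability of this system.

Pole at s = -155 is in the left half-plane. Stable.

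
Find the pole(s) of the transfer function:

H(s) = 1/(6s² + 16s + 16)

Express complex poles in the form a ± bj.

Discriminant = 16² - 4×6×16 = 256 - 384 = -128 < 0, so the poles are a complex conjugate pair s = (-16 ± j√128)/(2×6). Real part = -16/(2×6) = -16/12 ≈ -1.3333; imaginary part = ±√128/(2×6) ≈ 0.9428. Poles: s = -1.3333 ± 0.9428j.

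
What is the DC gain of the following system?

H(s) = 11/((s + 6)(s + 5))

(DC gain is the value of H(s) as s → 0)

DC gain = H(0) = 11/(6 × 5) = 11/30 = 0.3667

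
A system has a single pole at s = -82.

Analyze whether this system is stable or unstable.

Pole at s = -82 is in the left half-plane. Stable.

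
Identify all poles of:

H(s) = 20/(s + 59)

Pole is where denominator = 0: s + 59 = 0, so s = -59.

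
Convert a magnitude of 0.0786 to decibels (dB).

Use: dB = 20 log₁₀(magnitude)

dB = 20 log₁₀(0.0786) = -22.1 dB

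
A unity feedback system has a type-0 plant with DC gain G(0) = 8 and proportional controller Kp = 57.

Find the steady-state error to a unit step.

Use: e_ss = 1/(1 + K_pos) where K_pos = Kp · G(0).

K_pos = Kp · G(0) = 57 × 8 = 456. e_ss = 1/(1 + 456) = 0.0022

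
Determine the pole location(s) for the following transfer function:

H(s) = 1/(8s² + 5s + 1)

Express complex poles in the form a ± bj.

Discriminant = 5² - 4×8×1 = 25 - 32 = -7 < 0, so the poles are a complex conjugate pair s = (-5 ± j√7)/(2×8). Real part = -5/(2×8) = -5/16 = -0.3125; imaginary part = ±√7/(2×8) ≈ 0.1654. Poles: s = -0.3125 ± 0.1654j.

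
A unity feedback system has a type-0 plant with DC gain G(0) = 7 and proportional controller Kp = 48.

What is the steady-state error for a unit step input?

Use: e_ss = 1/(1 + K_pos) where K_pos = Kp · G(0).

K_pos = Kp · G(0) = 48 × 7 = 336. e_ss = 1/(1 + 336) = 0.0030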